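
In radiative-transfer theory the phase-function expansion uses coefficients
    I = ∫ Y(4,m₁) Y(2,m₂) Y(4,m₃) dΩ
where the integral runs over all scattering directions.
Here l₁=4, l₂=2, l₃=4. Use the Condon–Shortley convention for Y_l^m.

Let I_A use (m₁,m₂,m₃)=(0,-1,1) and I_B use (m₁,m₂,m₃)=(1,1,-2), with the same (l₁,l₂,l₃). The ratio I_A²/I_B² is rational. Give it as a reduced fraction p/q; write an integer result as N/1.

10/81

l's match ⇒ only the (l;m) 3-j factors differ between A and B.
A: triangle coeff Δ(4,2,4) = 1/13860; Σ_t [0,1]: t=0:+1/96 t=1:−1/72 = -1/288; (3j)²=1/462 [(4 2 4; 0 -1 1)], sign=+1
B: triangle coeff Δ(4,2,4) = 1/13860; Σ_t [1,2]: t=1:−1/96 t=2:+1/240 = -1/160; (3j)²=27/1540 [(4 2 4; 1 1 -2)], sign=-1
I_A²/I_B² = (1/462)/(27/1540) = 10/81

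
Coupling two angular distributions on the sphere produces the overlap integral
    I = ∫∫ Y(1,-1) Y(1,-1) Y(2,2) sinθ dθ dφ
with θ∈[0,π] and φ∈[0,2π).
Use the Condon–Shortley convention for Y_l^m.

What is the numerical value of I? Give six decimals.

Rules hold: Σm=0, L=4 even, 0≤2≤2.
N = 3·3·5 = 45
Δ = 0!·2!·2!/5! = 1/30
Racah Σ t=0..0: t=0:+1/1 = 1/1
⇒ 3j(1 1 2; 0 0 0)² = 2/15, sgn +1
Racah Σ t=0..0: t=0:+1/4 = 1/4
⇒ 3j(1 1 2; -1 -1 2)² = 1/5, sgn +1
4πI² = N·(3j₀)²·(3jₘ)² = 6/5
I = +1·√(1.2/4π) = 0.30901936

0.309019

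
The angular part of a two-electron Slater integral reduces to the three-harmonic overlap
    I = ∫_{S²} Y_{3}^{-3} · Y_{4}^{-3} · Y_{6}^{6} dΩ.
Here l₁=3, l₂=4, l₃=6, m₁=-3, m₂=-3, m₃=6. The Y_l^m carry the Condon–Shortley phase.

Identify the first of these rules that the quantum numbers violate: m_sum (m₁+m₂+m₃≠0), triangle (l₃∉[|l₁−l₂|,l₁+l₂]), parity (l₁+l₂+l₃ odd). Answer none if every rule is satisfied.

m₁+m₂+m₃ = -3 − 3 + 6 = 0  ✓
triangle: |3−4|=1 ≤ l₃=6 ≤ 3+4=7  ✓
parity: l₁+l₂+l₃ = 13 is odd  ✗

parity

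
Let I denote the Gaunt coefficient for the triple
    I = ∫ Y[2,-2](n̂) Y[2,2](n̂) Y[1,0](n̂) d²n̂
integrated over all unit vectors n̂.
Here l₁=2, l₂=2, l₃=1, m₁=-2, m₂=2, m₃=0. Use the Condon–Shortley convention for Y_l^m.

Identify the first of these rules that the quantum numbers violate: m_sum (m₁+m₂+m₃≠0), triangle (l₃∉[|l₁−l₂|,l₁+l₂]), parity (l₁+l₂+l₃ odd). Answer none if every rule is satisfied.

m₁+m₂+m₃ = -2 + 2 + 0 = 0  ✓
triangle: |2−2|=0 ≤ l₃=1 ≤ 2+2=4  ✓
parity: l₁+l₂+l₃ = 5 is odd  ✗

parity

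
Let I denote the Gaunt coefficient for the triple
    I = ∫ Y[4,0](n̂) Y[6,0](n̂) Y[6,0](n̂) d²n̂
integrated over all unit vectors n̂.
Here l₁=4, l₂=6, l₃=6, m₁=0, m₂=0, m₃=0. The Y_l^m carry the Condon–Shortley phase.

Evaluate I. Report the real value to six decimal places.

Rules hold: Σm=0, L=16 even, 2≤6≤10.
N = 9·13·13 = 1521
Δ = 4!·4!·8!/17! = 1/15315300
Racah Σ t=0..4: t=0:+1/829440 t=1:−1/25920 t=2:+1/9216 t=3:−1/25920 t=4:+1/829440 = 7/207360
⇒ 3j(4 6 6; 0 0 0)² = 28/2431, sgn +1
(m-triple is (0,0,0) — same symbol as above.)
4πI² = N·(3j₀)²·(3jₘ)² = 7056/34969
I = +1·√(0.201779/4π) = 0.12671638

0.126716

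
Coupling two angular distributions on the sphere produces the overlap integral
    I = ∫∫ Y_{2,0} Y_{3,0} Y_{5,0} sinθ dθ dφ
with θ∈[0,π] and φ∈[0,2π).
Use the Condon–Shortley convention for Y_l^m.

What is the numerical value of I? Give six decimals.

Rules hold: Σm=0, L=10 even, 1≤5≤5.
N = 5·7·11 = 385
Δ = 0!·4!·6!/11! = 1/2310
Racah Σ t=0..0: t=0:+1/144 = 1/144
⇒ 3j(2 3 5; 0 0 0)² = 10/231, sgn -1
(m-triple is (0,0,0) — same symbol as above.)
4πI² = N·(3j₀)²·(3jₘ)² = 500/693
I = +1·√(0.721501/4π) = 0.23961470

0.239615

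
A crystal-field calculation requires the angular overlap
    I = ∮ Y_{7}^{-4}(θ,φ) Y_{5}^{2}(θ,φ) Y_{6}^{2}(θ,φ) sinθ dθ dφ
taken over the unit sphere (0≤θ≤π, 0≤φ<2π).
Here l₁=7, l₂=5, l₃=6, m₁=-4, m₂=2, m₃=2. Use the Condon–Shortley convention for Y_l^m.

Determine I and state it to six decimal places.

Checks pass: Σm=0; 18 even; l₃=6∈[2,12].
(2·7+1)(2·5+1)(2·6+1) = 2145
Δ: 6! 8! 4! / 19! → 1/174594420
sum: t=1:−1/4147200 t=2:+1/207360 t=3:−1/82944 t=4:+1/207360 t=5:−1/4147200 = -1/345600
3j²(7 5 6; 0 0 0) = Δ·Π!·Σ² = 420/46189  (sign -1)
sum: t=3:−1/34836480 t=4:+1/1451520 t=5:−1/691200 t=6:+1/3110400 = -1/2150400
3j²(7 5 6; -4 2 2) = Δ·Π!·Σ² = 729/83980  (sign -1)
combine: 4πI² = 2145·420/46189·729/83980 = 229635/1356277
take √, sign +1: I = 0.11607533

0.116075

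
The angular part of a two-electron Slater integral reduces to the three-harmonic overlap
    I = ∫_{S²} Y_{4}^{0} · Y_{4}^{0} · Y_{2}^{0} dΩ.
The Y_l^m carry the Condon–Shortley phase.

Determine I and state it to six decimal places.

Rules hold: Σm=0, L=10 even, 0≤2≤8.
N = 9·9·5 = 405
Δ = 6!·2!·2!/11! = 1/13860
Racah Σ t=2..4: t=2:+1/192 t=3:−1/36 t=4:+1/192 = -5/288
⇒ 3j(4 4 2; 0 0 0)² = 20/693, sgn -1
(m-triple is (0,0,0) — same symbol as above.)
4πI² = N·(3j₀)²·(3jₘ)² = 2000/5929
I = +1·√(0.337325/4π) = 0.16383977

0.163840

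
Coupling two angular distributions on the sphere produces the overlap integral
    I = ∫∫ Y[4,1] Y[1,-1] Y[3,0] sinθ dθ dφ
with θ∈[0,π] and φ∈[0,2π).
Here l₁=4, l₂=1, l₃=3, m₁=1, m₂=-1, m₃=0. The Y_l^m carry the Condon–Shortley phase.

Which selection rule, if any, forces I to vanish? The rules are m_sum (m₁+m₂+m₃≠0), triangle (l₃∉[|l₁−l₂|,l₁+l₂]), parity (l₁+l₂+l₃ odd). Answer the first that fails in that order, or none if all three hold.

Σmᵢ = 0  ✓
l₃∈[|l₁−l₂|,l₁+l₂]=[3,5], have l₃=3  ✓
Σlᵢ = 8 ⇒ even  ✓

none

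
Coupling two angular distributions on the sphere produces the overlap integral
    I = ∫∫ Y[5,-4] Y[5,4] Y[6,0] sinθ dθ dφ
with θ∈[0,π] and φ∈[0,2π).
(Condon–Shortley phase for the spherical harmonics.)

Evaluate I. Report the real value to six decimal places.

m-sum 0 ✓  L=16 even ✓  0≤6≤10 ✓
Π(2lᵢ+1) = 11×11×13 = 1573
triangle coeff Δ(5,5,6) = 1/28588560
Σ_t [0,4]: t=0:+1/345600 t=1:−1/13824 t=2:+1/5184 t=3:−1/13824 t=4:+1/345600 = 7/129600
(3j)²=80/7293 [(5 5 6; 0 0 0)], sign=+1
Σ_t [3,4]: t=3:−1/3110400 t=4:+1/345600 = 1/388800
(3j)²=192/12155 [(5 5 6; -4 4 0)], sign=+1
⇒ 4πI² = 1024/3757
I = (+1)√(1024/3757/(4π)) = 0.14727345

0.147273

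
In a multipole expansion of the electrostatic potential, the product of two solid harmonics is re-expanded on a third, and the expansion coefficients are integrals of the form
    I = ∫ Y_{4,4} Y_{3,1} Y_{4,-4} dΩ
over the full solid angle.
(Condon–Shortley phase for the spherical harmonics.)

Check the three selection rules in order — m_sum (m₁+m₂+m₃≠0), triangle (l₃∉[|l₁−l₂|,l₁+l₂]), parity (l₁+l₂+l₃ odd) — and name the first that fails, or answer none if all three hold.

m₁+m₂+m₃ = 4 + 1 − 4 = 1  ✗
triangle: |4−3|=1 ≤ l₃=4 ≤ 4+3=7
parity: l₁+l₂+l₃ = 11 is odd

m_sum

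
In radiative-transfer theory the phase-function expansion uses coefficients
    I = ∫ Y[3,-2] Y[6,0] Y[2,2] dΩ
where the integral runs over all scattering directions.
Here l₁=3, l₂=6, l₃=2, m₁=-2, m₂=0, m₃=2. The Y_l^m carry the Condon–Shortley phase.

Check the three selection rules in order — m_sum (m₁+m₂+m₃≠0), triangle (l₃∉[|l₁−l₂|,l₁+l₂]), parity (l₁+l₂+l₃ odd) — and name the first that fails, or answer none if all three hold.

triangle

Σmᵢ = 0  ✓
l₃∈[|l₁−l₂|,l₁+l₂]=[3,9], have l₃=2  ✗
Σlᵢ = 11 ⇒ odd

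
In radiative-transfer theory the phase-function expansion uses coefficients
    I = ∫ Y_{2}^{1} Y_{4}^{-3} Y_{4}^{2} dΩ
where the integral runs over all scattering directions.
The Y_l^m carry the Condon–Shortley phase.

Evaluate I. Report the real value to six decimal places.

Rules hold: Σm=0, L=10 even, 2≤4≤6.
N = 5·9·9 = 405
Δ = 2!·2!·6!/11! = 1/13860
Racah Σ t=0..2: t=0:+1/192 t=1:−1/36 t=2:+1/192 = -5/288
⇒ 3j(2 4 4; 0 0 0)² = 20/693, sgn -1
Racah Σ t=0..1: t=0:+1/240 t=1:−1/1440 = 1/288
⇒ 3j(2 4 4; 1 -3 2)² = 5/132, sgn +1
4πI² = N·(3j₀)²·(3jₘ)² = 375/847
I = -1·√(0.442739/4π) = -0.18770204

-0.187702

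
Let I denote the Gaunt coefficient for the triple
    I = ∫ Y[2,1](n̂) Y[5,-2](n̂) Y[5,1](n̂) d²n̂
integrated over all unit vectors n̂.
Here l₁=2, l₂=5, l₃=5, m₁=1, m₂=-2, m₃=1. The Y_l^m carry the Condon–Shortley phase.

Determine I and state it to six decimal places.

m-sum 0 ✓  L=12 even ✓  3≤5≤7 ✓
Π(2lᵢ+1) = 5×11×11 = 605
triangle coeff Δ(2,5,5) = 1/38610
Σ_t [0,2]: t=0:+1/2880 t=1:−1/576 t=2:+1/2880 = -1/960
(3j)²=10/429 [(2 5 5; 0 0 0)], sign=+1
Σ_t [0,1]: t=0:+1/1440 t=1:−1/2880 = 1/2880
(3j)²=7/715 [(2 5 5; 1 -2 1)], sign=+1
⇒ 4πI² = 70/507
I = (+1)√(70/507/(4π)) = 0.10481902

0.104819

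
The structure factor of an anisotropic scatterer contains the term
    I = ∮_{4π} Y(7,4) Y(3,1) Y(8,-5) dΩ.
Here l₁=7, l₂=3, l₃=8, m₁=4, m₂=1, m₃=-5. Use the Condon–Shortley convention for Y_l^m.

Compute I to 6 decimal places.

-0.120760

Rules hold: Σm=0, L=18 even, 4≤8≤10.
N = 15·7·17 = 1785
Δ = 2!·12!·4!/19! = 1/5290740
Racah Σ t=0..2: t=0:+1/7257600 t=1:−1/2073600 t=2:+1/7257600 = -1/4838400
⇒ 3j(7 3 8; 0 0 0)² = 252/20995, sgn -1
Racah Σ t=0..2: t=0:+1/104509440 t=1:−1/43545600 t=2:+1/319334400 = -59/5748019200
⇒ 3j(7 3 8; 4 1 -5)² = 3481/406980, sgn +1
4πI² = N·(3j₀)²·(3jₘ)² = 73101/398905
I = -1·√(0.183254/4π) = -0.12075969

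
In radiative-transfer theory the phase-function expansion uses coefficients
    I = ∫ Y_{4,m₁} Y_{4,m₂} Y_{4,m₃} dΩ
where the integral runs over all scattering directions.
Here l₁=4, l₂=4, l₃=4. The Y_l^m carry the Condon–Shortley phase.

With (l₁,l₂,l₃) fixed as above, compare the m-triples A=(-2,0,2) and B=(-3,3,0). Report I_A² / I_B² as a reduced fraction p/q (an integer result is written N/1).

121/441

Shared (l₁,l₂,l₃)=(4,4,4): N and (l;000)² cancel in I_A²/I_B².
A: Δ = 4!·4!·4!/13! = 1/450450; Racah Σ t=2..4: t=2:+1/384 t=3:−1/216 t=4:+1/2304 = -11/6912; ⇒ 3j(4 4 4; -2 0 2)² = 11/1638, sgn -1
B: Δ = 4!·4!·4!/13! = 1/450450; Racah Σ t=3..4: t=3:−1/3456 t=4:+1/864 = 1/1152; ⇒ 3j(4 4 4; -3 3 0)² = 7/286, sgn +1
I_A²/I_B² = (11/1638)/(7/286) = 121/441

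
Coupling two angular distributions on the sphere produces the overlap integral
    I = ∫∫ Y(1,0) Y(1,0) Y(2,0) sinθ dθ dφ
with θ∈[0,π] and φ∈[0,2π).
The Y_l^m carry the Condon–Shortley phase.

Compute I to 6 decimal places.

Rules hold: Σm=0, L=4 even, 0≤2≤2.
N = 3·3·5 = 45
Δ = 0!·2!·2!/5! = 1/30
Racah Σ t=0..0: t=0:+1/1 = 1/1
⇒ 3j(1 1 2; 0 0 0)² = 2/15, sgn +1
(m-triple is (0,0,0) — same symbol as above.)
4πI² = N·(3j₀)²·(3jₘ)² = 4/5
I = +1·√(0.8/4π) = 0.25231325

0.252313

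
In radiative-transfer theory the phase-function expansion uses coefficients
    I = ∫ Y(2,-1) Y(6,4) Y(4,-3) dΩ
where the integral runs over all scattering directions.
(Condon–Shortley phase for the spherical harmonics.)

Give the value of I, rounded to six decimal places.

Rules hold: Σm=0, L=12 even, 4≤4≤8.
N = 5·13·9 = 585
Δ = 4!·0!·8!/13! = 1/6435
Racah Σ t=2..2: t=2:+1/2304 = 1/2304
⇒ 3j(2 6 4; 0 0 0)² = 5/143, sgn +1
Racah Σ t=3..3: t=3:−1/30240 = -1/30240
⇒ 3j(2 6 4; -1 4 -3)² = 16/429, sgn +1
4πI² = N·(3j₀)²·(3jₘ)² = 1200/1573
I = +1·√(0.762873/4π) = 0.24638901

0.246389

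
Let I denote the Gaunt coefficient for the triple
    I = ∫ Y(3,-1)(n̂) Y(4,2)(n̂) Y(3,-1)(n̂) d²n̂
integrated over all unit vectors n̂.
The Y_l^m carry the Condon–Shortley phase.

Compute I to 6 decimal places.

m-sum 0 ✓  L=10 even ✓  1≤3≤7 ✓
Π(2lᵢ+1) = 7×9×7 = 441
triangle coeff Δ(3,4,3) = 1/34650
Σ_t [1,3]: t=1:−1/72 t=2:+1/16 t=3:−1/72 = 5/144
(3j)²=2/77 [(3 4 3; 0 0 0)], sign=-1
Σ_t [2,4]: t=2:+1/192 t=3:−1/36 t=4:+1/192 = -5/288
(3j)²=20/693 [(3 4 3; -1 2 -1)], sign=-1
⇒ 4πI² = 40/121
I = (+1)√(40/121/(4π)) = 0.16219310

0.162193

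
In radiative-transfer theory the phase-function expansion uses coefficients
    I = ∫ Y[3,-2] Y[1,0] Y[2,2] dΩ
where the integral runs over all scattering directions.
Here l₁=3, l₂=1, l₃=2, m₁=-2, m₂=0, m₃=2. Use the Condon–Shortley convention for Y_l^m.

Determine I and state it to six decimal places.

Checks pass: Σm=0; 6 even; l₃=2∈[2,4].
(2·3+1)(2·1+1)(2·2+1) = 105
Δ: 2! 4! 0! / 7! → 1/105
sum: t=1:−1/4 = -1/4
3j²(3 1 2; 0 0 0) = Δ·Π!·Σ² = 3/35  (sign -1)
sum: t=1:−1/24 = -1/24
3j²(3 1 2; -2 0 2) = Δ·Π!·Σ² = 1/21  (sign -1)
combine: 4πI² = 105·3/35·1/21 = 3/7
take √, sign +1: I = 0.18467439

0.184674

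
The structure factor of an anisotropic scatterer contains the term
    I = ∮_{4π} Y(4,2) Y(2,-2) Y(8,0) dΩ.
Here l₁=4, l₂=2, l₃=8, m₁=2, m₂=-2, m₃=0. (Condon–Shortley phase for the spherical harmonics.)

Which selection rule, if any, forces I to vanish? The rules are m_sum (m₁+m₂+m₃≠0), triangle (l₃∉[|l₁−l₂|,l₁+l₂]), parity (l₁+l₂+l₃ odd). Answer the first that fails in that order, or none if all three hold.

Σmᵢ = 0  ✓
l₃∈[|l₁−l₂|,l₁+l₂]=[2,6], have l₃=8  ✗
Σlᵢ = 14 ⇒ even

triangle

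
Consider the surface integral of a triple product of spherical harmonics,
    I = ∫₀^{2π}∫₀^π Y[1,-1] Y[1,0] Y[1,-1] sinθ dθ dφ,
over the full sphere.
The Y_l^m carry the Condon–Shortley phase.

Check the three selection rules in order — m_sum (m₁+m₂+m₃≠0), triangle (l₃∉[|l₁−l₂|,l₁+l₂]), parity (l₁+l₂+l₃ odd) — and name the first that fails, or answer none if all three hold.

m_sum

azimuthal sum: -1 + 0 − 1 = -2  ✗
0 ≤ 1 ≤ 2 (triangle on l)
L = 1 + 1 + 1 = 3 (odd)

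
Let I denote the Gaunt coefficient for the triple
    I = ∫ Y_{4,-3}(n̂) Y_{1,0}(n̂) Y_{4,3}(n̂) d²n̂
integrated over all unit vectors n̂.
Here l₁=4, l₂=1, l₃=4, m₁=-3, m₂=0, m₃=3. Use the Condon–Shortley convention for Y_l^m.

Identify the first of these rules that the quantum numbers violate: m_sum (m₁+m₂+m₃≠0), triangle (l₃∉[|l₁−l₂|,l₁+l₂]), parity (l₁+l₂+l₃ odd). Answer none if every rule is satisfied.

m₁+m₂+m₃ = -3 + 0 + 3 = 0  ✓
triangle: |4−1|=3 ≤ l₃=4 ≤ 4+1=5  ✓
parity: l₁+l₂+l₃ = 9 is odd  ✗

parity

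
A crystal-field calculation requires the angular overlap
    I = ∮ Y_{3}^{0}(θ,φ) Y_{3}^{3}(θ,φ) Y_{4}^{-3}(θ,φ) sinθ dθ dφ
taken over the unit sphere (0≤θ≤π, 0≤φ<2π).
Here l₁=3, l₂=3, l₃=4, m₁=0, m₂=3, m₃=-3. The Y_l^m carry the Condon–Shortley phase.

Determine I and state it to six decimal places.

0.203551

Checks pass: Σm=0; 10 even; l₃=4∈[0,6].
(2·3+1)(2·3+1)(2·4+1) = 441
Δ: 2! 4! 4! / 11! → 1/34650
sum: t=0:+1/72 t=1:−1/16 t=2:+1/72 = -5/144
3j²(3 3 4; 0 0 0) = Δ·Π!·Σ² = 2/77  (sign -1)
sum: t=2:+1/288 = 1/288
3j²(3 3 4; 0 3 -3) = Δ·Π!·Σ² = 1/22  (sign -1)
combine: 4πI² = 441·2/77·1/22 = 63/121
take √, sign +1: I = 0.20355073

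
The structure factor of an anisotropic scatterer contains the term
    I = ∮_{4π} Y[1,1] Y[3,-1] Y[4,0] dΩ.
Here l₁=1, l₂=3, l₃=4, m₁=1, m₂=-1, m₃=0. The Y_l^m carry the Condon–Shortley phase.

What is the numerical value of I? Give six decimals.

0.150786

m-sum 0 ✓  L=8 even ✓  2≤4≤4 ✓
Π(2lᵢ+1) = 3×7×9 = 189
triangle coeff Δ(1,3,4) = 1/252
Σ_t [0,0]: t=0:+1/36 = 1/36
(3j)²=4/63 [(1 3 4; 0 0 0)], sign=+1
Σ_t [0,0]: t=0:+1/96 = 1/96
(3j)²=1/42 [(1 3 4; 1 -1 0)], sign=+1
⇒ 4πI² = 2/7
I = (+1)√(2/7/(4π)) = 0.15078601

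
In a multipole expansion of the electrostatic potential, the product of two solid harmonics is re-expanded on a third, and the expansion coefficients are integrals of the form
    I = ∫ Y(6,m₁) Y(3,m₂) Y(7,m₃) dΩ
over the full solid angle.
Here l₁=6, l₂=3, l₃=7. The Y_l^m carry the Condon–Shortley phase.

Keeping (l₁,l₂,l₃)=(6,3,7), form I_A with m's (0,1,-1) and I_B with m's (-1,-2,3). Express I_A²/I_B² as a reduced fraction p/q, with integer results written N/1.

1183/125

l's match ⇒ only the (l;m) 3-j factors differ between A and B.
A: triangle coeff Δ(6,3,7) = 1/2042040; Σ_t [0,2]: t=0:+1/829440 t=1:−1/86400 t=2:+1/138240 = -13/4147200; (3j)²=13/3740 [(6 3 7; 0 1 -1)], sign=-1
B: triangle coeff Δ(6,3,7) = 1/2042040; Σ_t [0,1]: t=0:+1/362880 t=1:−1/414720 = 1/2903040; (3j)²=25/68068 [(6 3 7; -1 -2 3)], sign=+1
I_A²/I_B² = (13/3740)/(25/68068) = 1183/125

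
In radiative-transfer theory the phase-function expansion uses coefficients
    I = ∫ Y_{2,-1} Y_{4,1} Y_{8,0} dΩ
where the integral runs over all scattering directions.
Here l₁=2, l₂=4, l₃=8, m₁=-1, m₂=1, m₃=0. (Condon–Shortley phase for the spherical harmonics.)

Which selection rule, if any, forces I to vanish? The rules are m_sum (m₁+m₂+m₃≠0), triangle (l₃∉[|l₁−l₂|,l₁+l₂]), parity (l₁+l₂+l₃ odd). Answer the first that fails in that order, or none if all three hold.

triangle

m₁+m₂+m₃ = -1 + 1 + 0 = 0  ✓
triangle: |2−4|=2 ≤ l₃=8 ≤ 2+4=6  ✗
parity: l₁+l₂+l₃ = 14 is even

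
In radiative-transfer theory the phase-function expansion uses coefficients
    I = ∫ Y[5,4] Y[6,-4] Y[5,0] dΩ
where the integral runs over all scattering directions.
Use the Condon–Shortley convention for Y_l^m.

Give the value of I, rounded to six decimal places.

-0.082328

Rules hold: Σm=0, L=16 even, 1≤5≤11.
N = 11·13·11 = 1573
Δ = 6!·4!·6!/17! = 1/28588560
Racah Σ t=1..5: t=1:−1/345600 t=2:+1/13824 t=3:−1/5184 t=4:+1/13824 t=5:−1/345600 = -7/129600
⇒ 3j(5 6 5; 0 0 0)² = 80/7293, sgn +1
Racah Σ t=0..1: t=0:+1/207360 t=1:−1/345600 = 1/518400
⇒ 3j(5 6 5; 4 -4 0)² = 12/2431, sgn -1
4πI² = N·(3j₀)²·(3jₘ)² = 320/3757
I = -1·√(0.0851743/4π) = -0.08232836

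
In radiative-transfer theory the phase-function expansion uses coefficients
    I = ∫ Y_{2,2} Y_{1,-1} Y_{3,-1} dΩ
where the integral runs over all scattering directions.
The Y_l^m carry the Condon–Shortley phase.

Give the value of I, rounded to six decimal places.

-0.082589

Checks pass: Σm=0; 6 even; l₃=3∈[1,3].
(2·2+1)(2·1+1)(2·3+1) = 105
Δ: 0! 4! 2! / 7! → 1/105
sum: t=0:+1/4 = 1/4
3j²(2 1 3; 0 0 0) = Δ·Π!·Σ² = 3/35  (sign -1)
sum: t=0:+1/48 = 1/48
3j²(2 1 3; 2 -1 -1) = Δ·Π!·Σ² = 1/105  (sign +1)
combine: 4πI² = 105·3/35·1/105 = 3/35
take √, sign -1: I = -0.08258890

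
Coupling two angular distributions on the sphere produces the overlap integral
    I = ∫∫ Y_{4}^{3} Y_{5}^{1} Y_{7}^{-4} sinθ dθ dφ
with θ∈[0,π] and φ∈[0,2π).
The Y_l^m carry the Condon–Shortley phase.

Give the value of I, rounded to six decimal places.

Checks pass: Σm=0; 16 even; l₃=7∈[1,9].
(2·4+1)(2·5+1)(2·7+1) = 1485
Δ: 2! 6! 8! / 17! → 1/6126120
sum: t=0:+1/69120 t=1:−1/20736 t=2:+1/69120 = -1/51840
3j²(4 5 7; 0 0 0) = Δ·Π!·Σ² = 280/21879  (sign +1)
sum: t=0:+1/345600 t=1:−1/518400 = 1/1036800
3j²(4 5 7; 3 1 -4) = Δ·Π!·Σ² = 7/2210  (sign -1)
combine: 4πI² = 1485·280/21879·7/2210 = 2940/48841
take √, sign -1: I = -0.06921121

-0.069211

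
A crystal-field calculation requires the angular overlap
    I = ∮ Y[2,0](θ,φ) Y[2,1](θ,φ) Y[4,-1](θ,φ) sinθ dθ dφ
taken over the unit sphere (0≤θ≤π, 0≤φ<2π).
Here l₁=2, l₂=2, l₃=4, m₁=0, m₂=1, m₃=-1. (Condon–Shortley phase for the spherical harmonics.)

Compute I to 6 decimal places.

-0.220728

Checks pass: Σm=0; 8 even; l₃=4∈[0,4].
(2·2+1)(2·2+1)(2·4+1) = 225
Δ: 0! 4! 4! / 9! → 1/630
sum: t=0:+1/16 = 1/16
3j²(2 2 4; 0 0 0) = Δ·Π!·Σ² = 2/35  (sign +1)
sum: t=0:+1/24 = 1/24
3j²(2 2 4; 0 1 -1) = Δ·Π!·Σ² = 1/21  (sign -1)
combine: 4πI² = 225·2/35·1/21 = 30/49
take √, sign -1: I = -0.22072812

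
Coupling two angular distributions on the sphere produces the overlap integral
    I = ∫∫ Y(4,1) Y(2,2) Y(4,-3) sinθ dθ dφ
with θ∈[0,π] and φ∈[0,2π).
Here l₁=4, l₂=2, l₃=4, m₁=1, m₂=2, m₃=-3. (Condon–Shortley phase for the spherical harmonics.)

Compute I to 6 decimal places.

0.159270

Rules hold: Σm=0, L=10 even, 2≤4≤6.
N = 9·5·9 = 405
Δ = 2!·6!·2!/11! = 1/13860
Racah Σ t=0..2: t=0:+1/192 t=1:−1/36 t=2:+1/192 = -5/288
⇒ 3j(4 2 4; 0 0 0)² = 20/693, sgn -1
Racah Σ t=2..2: t=2:+1/480 = 1/480
⇒ 3j(4 2 4; 1 2 -3)² = 3/110, sgn -1
4πI² = N·(3j₀)²·(3jₘ)² = 270/847
I = +1·√(0.318772/4π) = 0.15927046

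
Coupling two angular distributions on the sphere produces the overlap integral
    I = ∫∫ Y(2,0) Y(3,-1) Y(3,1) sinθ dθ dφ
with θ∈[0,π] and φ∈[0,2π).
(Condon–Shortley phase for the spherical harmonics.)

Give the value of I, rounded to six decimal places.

-0.126157

Rules hold: Σm=0, L=8 even, 1≤3≤5.
N = 5·7·7 = 245
Δ = 2!·2!·4!/9! = 1/3780
Racah Σ t=0..2: t=0:+1/24 t=1:−1/4 t=2:+1/24 = -1/6
⇒ 3j(2 3 3; 0 0 0)² = 4/105, sgn +1
Racah Σ t=0..2: t=0:+1/16 t=1:−1/6 t=2:+1/96 = -3/32
⇒ 3j(2 3 3; 0 -1 1)² = 3/140, sgn -1
4πI² = N·(3j₀)²·(3jₘ)² = 1/5
I = -1·√(0.2/4π) = -0.12615663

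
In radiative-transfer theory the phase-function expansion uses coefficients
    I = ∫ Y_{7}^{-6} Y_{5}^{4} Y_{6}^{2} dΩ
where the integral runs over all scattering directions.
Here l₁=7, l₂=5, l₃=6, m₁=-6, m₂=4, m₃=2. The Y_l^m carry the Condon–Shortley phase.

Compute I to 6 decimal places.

-0.164530

Rules hold: Σm=0, L=18 even, 2≤6≤12.
N = 15·11·13 = 2145
Δ = 6!·8!·4!/19! = 1/174594420
Racah Σ t=1..5: t=1:−1/4147200 t=2:+1/207360 t=3:−1/82944 t=4:+1/207360 t=5:−1/4147200 = -1/345600
⇒ 3j(7 5 6; 0 0 0)² = 420/46189, sgn -1
Racah Σ t=5..6: t=5:−1/116121600 t=6:+1/21772800 = 13/348364800
⇒ 3j(7 5 6; -6 4 2)² = 169/9690, sgn +1
4πI² = N·(3j₀)²·(3jₘ)² = 35490/104329
I = -1·√(0.340174/4π) = -0.16453017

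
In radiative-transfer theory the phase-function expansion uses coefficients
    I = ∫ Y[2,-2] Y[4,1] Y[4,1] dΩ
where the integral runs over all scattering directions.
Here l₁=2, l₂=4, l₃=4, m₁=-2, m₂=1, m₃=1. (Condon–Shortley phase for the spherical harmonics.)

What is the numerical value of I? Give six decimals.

Rules hold: Σm=0, L=10 even, 2≤4≤6.
N = 5·9·9 = 405
Δ = 2!·2!·6!/11! = 1/13860
Racah Σ t=0..2: t=0:+1/192 t=1:−1/36 t=2:+1/192 = -5/288
⇒ 3j(2 4 4; 0 0 0)² = 20/693, sgn -1
Racah Σ t=2..2: t=2:+1/144 = 1/144
⇒ 3j(2 4 4; -2 1 1)² = 10/231, sgn -1
4πI² = N·(3j₀)²·(3jₘ)² = 3000/5929
I = +1·√(0.505988/4π) = 0.20066192

0.200662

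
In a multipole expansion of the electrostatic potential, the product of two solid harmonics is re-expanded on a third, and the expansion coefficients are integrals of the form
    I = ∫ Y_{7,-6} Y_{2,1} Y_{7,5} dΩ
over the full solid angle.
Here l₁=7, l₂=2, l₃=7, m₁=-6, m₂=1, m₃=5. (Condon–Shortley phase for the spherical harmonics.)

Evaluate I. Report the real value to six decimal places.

m-sum 0 ✓  L=16 even ✓  5≤7≤9 ✓
Π(2lᵢ+1) = 15×5×15 = 1125
triangle coeff Δ(7,2,7) = 1/185640
Σ_t [0,2]: t=0:+1/2419200 t=1:−1/518400 t=2:+1/2419200 = -1/907200
(3j)²=56/3315 [(7 2 7; 0 0 0)], sign=+1
Σ_t [1,2]: t=1:−1/958003200 t=2:+1/79833600 = 1/87091200
(3j)²=121/4760 [(7 2 7; -6 1 5)], sign=+1
⇒ 4πI² = 1815/3757
I = (+1)√(1815/3757/(4π)) = 0.19607074

0.196071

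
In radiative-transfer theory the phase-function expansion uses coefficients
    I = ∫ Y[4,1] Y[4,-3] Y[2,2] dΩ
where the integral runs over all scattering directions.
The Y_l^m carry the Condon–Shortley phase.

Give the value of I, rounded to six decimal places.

m-sum 0 ✓  L=10 even ✓  0≤2≤8 ✓
Π(2lᵢ+1) = 9×9×5 = 405
triangle coeff Δ(4,4,2) = 1/13860
Σ_t [2,4]: t=2:+1/192 t=3:−1/36 t=4:+1/192 = -5/288
(3j)²=20/693 [(4 4 2; 0 0 0)], sign=-1
Σ_t [1,1]: t=1:−1/480 = -1/480
(3j)²=3/110 [(4 4 2; 1 -3 2)], sign=-1
⇒ 4πI² = 270/847
I = (+1)√(270/847/(4π)) = 0.15927046

0.159270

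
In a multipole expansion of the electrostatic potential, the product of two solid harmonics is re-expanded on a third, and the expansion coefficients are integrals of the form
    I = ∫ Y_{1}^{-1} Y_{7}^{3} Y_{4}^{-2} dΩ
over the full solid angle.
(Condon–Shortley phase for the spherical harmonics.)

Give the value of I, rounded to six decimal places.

l₃=4 ∉ [6,8] — triangle fails ⇒ I = 0

0.000000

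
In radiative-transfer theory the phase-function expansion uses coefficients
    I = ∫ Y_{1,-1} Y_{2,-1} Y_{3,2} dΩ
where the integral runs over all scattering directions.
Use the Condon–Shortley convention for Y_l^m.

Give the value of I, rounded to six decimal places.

Rules hold: Σm=0, L=6 even, 1≤3≤3.
N = 3·5·7 = 105
Δ = 0!·2!·4!/7! = 1/105
Racah Σ t=0..0: t=0:+1/4 = 1/4
⇒ 3j(1 2 3; 0 0 0)² = 3/35, sgn -1
Racah Σ t=0..0: t=0:+1/12 = 1/12
⇒ 3j(1 2 3; -1 -1 2)² = 2/21, sgn -1
4πI² = N·(3j₀)²·(3jₘ)² = 6/7
I = +1·√(0.857143/4π) = 0.26116903

0.261169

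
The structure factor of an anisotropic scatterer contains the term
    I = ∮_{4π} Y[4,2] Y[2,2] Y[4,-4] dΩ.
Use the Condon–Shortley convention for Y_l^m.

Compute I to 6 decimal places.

-0.106180

m-sum 0 ✓  L=10 even ✓  2≤4≤6 ✓
Π(2lᵢ+1) = 9×5×9 = 405
triangle coeff Δ(4,2,4) = 1/13860
Σ_t [0,2]: t=0:+1/192 t=1:−1/36 t=2:+1/192 = -5/288
(3j)²=20/693 [(4 2 4; 0 0 0)], sign=-1
Σ_t [2,2]: t=2:+1/2880 = 1/2880
(3j)²=2/165 [(4 2 4; 2 2 -4)], sign=+1
⇒ 4πI² = 120/847
I = (-1)√(120/847/(4π)) = -0.10618031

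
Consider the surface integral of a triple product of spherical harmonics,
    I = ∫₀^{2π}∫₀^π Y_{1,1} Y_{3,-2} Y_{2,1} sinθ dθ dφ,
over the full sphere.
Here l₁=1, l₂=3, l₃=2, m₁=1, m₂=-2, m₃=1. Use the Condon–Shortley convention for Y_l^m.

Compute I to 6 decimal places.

Rules hold: Σm=0, L=6 even, 2≤2≤4.
N = 3·7·5 = 105
Δ = 2!·0!·4!/7! = 1/105
Racah Σ t=1..1: t=1:−1/4 = -1/4
⇒ 3j(1 3 2; 0 0 0)² = 3/35, sgn -1
Racah Σ t=0..0: t=0:+1/12 = 1/12
⇒ 3j(1 3 2; 1 -2 1)² = 2/21, sgn -1
4πI² = N·(3j₀)²·(3jₘ)² = 6/7
I = +1·√(0.857143/4π) = 0.26116903

0.261169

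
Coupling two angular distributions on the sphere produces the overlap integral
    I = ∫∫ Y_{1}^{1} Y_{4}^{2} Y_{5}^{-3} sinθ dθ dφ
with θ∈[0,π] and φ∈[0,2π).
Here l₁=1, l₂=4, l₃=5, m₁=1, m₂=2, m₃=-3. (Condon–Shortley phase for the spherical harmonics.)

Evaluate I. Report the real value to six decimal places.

-0.259847

Rules hold: Σm=0, L=10 even, 3≤5≤5.
N = 3·9·11 = 297
Δ = 0!·2!·8!/11! = 1/495
Racah Σ t=0..0: t=0:+1/576 = 1/576
⇒ 3j(1 4 5; 0 0 0)² = 5/99, sgn -1
Racah Σ t=0..0: t=0:+1/2880 = 1/2880
⇒ 3j(1 4 5; 1 2 -3)² = 28/495, sgn +1
4πI² = N·(3j₀)²·(3jₘ)² = 28/33
I = -1·√(0.848485/4π) = -0.25984664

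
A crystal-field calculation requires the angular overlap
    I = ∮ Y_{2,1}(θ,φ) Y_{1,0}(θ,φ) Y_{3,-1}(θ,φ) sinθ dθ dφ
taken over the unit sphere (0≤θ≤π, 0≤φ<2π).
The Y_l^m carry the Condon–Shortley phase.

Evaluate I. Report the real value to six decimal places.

-0.233597

Rules hold: Σm=0, L=6 even, 1≤3≤3.
N = 5·3·7 = 105
Δ = 0!·4!·2!/7! = 1/105
Racah Σ t=0..0: t=0:+1/4 = 1/4
⇒ 3j(2 1 3; 0 0 0)² = 3/35, sgn -1
Racah Σ t=0..0: t=0:+1/6 = 1/6
⇒ 3j(2 1 3; 1 0 -1)² = 8/105, sgn +1
4πI² = N·(3j₀)²·(3jₘ)² = 24/35
I = -1·√(0.685714/4π) = -0.23359668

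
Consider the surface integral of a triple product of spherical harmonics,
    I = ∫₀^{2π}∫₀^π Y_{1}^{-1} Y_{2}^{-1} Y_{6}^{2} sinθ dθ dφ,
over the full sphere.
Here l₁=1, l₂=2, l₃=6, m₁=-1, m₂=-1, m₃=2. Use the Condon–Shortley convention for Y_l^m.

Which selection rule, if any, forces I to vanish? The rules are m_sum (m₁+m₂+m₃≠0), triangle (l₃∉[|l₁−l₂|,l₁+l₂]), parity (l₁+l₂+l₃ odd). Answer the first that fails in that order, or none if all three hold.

triangle

azimuthal sum: -1 − 1 + 2 = 0  ✓
1 ≤ 6 ≤ 3 (triangle on l)  ✗
L = 1 + 2 + 6 = 9 (odd)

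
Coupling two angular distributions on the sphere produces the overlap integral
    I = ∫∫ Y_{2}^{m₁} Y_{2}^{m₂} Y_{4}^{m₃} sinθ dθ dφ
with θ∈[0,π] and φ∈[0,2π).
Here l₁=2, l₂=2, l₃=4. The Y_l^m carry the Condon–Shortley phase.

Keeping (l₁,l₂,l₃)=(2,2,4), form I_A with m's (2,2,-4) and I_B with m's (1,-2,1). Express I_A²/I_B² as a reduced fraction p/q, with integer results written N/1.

Same 2,2,4: normalisation and zero-m 3j drop out of the ratio.
A: Δ: 0! 4! 4! / 9! → 1/630; sum: t=0:+1/576 = 1/576; 3j²(2 2 4; 2 2 -4) = Δ·Π!·Σ² = 1/9  (sign +1)
B: Δ: 0! 4! 4! / 9! → 1/630; sum: t=0:+1/144 = 1/144; 3j²(2 2 4; 1 -2 1) = Δ·Π!·Σ² = 1/126  (sign -1)
I_A²/I_B² = (1/9)/(1/126) = 14/1

14/1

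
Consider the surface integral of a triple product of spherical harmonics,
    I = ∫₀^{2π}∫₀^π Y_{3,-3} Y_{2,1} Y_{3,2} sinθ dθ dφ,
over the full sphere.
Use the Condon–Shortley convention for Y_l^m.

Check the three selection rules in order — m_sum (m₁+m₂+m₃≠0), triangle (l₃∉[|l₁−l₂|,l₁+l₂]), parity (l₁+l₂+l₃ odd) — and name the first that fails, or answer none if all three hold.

none

azimuthal sum: -3 + 1 + 2 = 0  ✓
1 ≤ 3 ≤ 5 (triangle on l)  ✓
L = 3 + 2 + 3 = 8 (even)  ✓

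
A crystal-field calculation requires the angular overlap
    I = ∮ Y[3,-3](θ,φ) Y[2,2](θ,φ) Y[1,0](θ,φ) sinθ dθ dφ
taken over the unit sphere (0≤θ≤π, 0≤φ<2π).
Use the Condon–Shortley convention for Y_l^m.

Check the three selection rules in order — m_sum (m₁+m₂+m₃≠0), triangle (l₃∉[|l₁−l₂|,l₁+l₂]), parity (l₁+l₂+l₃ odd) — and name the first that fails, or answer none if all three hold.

Σmᵢ = -1  ✗
l₃∈[|l₁−l₂|,l₁+l₂]=[1,5], have l₃=1
Σlᵢ = 6 ⇒ even

m_sum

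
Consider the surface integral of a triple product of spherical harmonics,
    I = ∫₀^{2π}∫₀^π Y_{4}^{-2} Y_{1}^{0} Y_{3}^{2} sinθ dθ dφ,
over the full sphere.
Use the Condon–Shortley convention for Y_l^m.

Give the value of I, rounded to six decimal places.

0.213244

Checks pass: Σm=0; 8 even; l₃=3∈[3,5].
(2·4+1)(2·1+1)(2·3+1) = 189
Δ: 2! 6! 0! / 9! → 1/252
sum: t=1:−1/36 = -1/36
3j²(4 1 3; 0 0 0) = Δ·Π!·Σ² = 4/63  (sign +1)
sum: t=1:−1/120 = -1/120
3j²(4 1 3; -2 0 2) = Δ·Π!·Σ² = 1/21  (sign +1)
combine: 4πI² = 189·4/63·1/21 = 4/7
take √, sign +1: I = 0.21324362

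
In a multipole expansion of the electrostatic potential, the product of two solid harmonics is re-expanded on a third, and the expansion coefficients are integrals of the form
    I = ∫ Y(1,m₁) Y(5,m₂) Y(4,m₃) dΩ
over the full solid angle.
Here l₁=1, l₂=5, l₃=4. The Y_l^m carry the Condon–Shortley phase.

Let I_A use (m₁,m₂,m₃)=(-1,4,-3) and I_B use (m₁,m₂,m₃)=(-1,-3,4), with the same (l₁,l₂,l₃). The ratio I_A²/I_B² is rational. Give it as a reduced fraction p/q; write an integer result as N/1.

Same 1,5,4: normalisation and zero-m 3j drop out of the ratio.
A: Δ: 2! 0! 8! / 11! → 1/495; sum: t=2:+1/10080 = 1/10080; 3j²(1 5 4; -1 4 -3) = Δ·Π!·Σ² = 4/55  (sign -1)
B: Δ: 2! 0! 8! / 11! → 1/495; sum: t=2:+1/80640 = 1/80640; 3j²(1 5 4; -1 -3 4) = Δ·Π!·Σ² = 1/495  (sign +1)
I_A²/I_B² = (4/55)/(1/495) = 36/1

36/1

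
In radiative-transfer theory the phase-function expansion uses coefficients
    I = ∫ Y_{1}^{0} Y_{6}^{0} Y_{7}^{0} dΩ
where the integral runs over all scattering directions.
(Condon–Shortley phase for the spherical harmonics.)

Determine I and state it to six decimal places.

0.244927

Checks pass: Σm=0; 14 even; l₃=7∈[5,7].
(2·1+1)(2·6+1)(2·7+1) = 585
Δ: 0! 2! 12! / 15! → 1/1365
sum: t=0:+1/518400 = 1/518400
3j²(1 6 7; 0 0 0) = Δ·Π!·Σ² = 7/195  (sign -1)
(m-triple is (0,0,0) — same symbol as above.)
combine: 4πI² = 585·7/195·7/195 = 49/65
take √, sign +1: I = 0.24492687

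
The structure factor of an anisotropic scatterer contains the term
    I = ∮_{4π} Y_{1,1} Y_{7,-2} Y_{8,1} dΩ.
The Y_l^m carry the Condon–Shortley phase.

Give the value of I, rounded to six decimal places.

-0.140215

m-sum 0 ✓  L=16 even ✓  6≤8≤8 ✓
Π(2lᵢ+1) = 3×15×17 = 765
triangle coeff Δ(1,7,8) = 1/2040
Σ_t [0,0]: t=0:+1/25401600 = 1/25401600
(3j)²=8/255 [(1 7 8; 0 0 0)], sign=+1
Σ_t [0,0]: t=0:+1/87091200 = 1/87091200
(3j)²=7/680 [(1 7 8; 1 -2 1)], sign=-1
⇒ 4πI² = 21/85
I = (-1)√(21/85/(4π)) = -0.14021525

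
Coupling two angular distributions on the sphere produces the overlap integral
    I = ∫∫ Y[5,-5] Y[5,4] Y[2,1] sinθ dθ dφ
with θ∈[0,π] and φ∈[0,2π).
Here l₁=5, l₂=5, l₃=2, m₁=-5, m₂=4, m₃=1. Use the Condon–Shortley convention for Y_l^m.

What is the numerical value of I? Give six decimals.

m-sum 0 ✓  L=12 even ✓  0≤2≤10 ✓
Π(2lᵢ+1) = 11×11×5 = 605
triangle coeff Δ(5,5,2) = 1/38610
Σ_t [3,5]: t=3:−1/2880 t=4:+1/576 t=5:−1/2880 = 1/960
(3j)²=10/429 [(5 5 2; 0 0 0)], sign=+1
Σ_t [8,8]: t=8:+1/80640 = 1/80640
(3j)²=9/286 [(5 5 2; -5 4 1)], sign=-1
⇒ 4πI² = 75/169
I = (-1)√(75/169/(4π)) = -0.18792404

-0.187924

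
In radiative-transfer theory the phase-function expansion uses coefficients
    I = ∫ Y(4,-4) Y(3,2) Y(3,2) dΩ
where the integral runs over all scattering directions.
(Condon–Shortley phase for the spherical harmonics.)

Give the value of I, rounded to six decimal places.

0.214561

Rules hold: Σm=0, L=10 even, 1≤3≤7.
N = 9·7·7 = 441
Δ = 4!·4!·2!/11! = 1/34650
Racah Σ t=1..3: t=1:−1/72 t=2:+1/16 t=3:−1/72 = 5/144
⇒ 3j(4 3 3; 0 0 0)² = 2/77, sgn -1
Racah Σ t=4..4: t=4:+1/576 = 1/576
⇒ 3j(4 3 3; -4 2 2)² = 5/99, sgn -1
4πI² = N·(3j₀)²·(3jₘ)² = 70/121
I = +1·√(0.578512/4π) = 0.21456131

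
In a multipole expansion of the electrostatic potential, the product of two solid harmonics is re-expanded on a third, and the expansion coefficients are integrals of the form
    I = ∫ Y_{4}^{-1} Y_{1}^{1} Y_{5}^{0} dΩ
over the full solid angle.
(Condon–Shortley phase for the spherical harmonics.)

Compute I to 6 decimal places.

0.155288

Rules hold: Σm=0, L=10 even, 3≤5≤5.
N = 9·3·11 = 297
Δ = 0!·8!·2!/11! = 1/495
Racah Σ t=0..0: t=0:+1/576 = 1/576
⇒ 3j(4 1 5; 0 0 0)² = 5/99, sgn -1
Racah Σ t=0..0: t=0:+1/1440 = 1/1440
⇒ 3j(4 1 5; -1 1 0)² = 2/99, sgn -1
4πI² = N·(3j₀)²·(3jₘ)² = 10/33
I = +1·√(0.30303/4π) = 0.15528807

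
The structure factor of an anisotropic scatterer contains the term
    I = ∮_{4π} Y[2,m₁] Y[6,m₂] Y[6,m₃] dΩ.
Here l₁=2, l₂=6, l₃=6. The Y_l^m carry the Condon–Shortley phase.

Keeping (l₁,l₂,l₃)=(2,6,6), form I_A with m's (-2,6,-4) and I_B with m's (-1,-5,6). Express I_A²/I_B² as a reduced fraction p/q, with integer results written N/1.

2/11

l's match ⇒ only the (l;m) 3-j factors differ between A and B.
A: triangle coeff Δ(2,6,6) = 1/90090; Σ_t [2,2]: t=2:+1/14515200 = 1/14515200; (3j)²=2/455 [(2 6 6; -2 6 -4)], sign=+1
B: triangle coeff Δ(2,6,6) = 1/90090; Σ_t [1,1]: t=1:−1/7257600 = -1/7257600; (3j)²=11/455 [(2 6 6; -1 -5 6)], sign=-1
I_A²/I_B² = (2/455)/(11/455) = 2/11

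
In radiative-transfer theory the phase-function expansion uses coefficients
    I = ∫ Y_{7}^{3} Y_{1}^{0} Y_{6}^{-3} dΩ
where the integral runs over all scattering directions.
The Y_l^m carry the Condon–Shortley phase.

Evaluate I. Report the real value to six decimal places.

Rules hold: Σm=0, L=14 even, 6≤6≤8.
N = 15·3·13 = 585
Δ = 2!·12!·0!/15! = 1/1365
Racah Σ t=1..1: t=1:−1/518400 = -1/518400
⇒ 3j(7 1 6; 0 0 0)² = 7/195, sgn -1
Racah Σ t=1..1: t=1:−1/2177280 = -1/2177280
⇒ 3j(7 1 6; 3 0 -3)² = 8/273, sgn +1
4πI² = N·(3j₀)²·(3jₘ)² = 8/13
I = -1·√(0.615385/4π) = -0.22129336

-0.221293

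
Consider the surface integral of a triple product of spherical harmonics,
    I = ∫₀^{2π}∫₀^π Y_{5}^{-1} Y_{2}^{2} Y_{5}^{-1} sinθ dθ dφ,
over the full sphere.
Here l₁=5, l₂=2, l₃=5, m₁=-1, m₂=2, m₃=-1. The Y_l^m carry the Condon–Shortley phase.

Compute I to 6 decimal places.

m-sum 0 ✓  L=12 even ✓  3≤5≤7 ✓
Π(2lᵢ+1) = 11×5×11 = 605
triangle coeff Δ(5,2,5) = 1/38610
Σ_t [0,2]: t=0:+1/2880 t=1:−1/576 t=2:+1/2880 = -1/960
(3j)²=10/429 [(5 2 5; 0 0 0)], sign=+1
Σ_t [2,2]: t=2:+1/2304 = 1/2304
(3j)²=5/143 [(5 2 5; -1 2 -1)], sign=+1
⇒ 4πI² = 250/507
I = (+1)√(250/507/(4π)) = 0.19808933

0.198089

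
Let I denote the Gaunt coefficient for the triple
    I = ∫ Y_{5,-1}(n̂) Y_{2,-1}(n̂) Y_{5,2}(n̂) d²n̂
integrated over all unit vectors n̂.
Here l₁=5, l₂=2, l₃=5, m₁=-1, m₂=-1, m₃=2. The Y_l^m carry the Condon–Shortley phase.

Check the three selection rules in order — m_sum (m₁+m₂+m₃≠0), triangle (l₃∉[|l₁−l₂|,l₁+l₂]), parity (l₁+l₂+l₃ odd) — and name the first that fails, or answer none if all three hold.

none

azimuthal sum: -1 − 1 + 2 = 0  ✓
3 ≤ 5 ≤ 7 (triangle on l)  ✓
L = 5 + 2 + 5 = 12 (even)  ✓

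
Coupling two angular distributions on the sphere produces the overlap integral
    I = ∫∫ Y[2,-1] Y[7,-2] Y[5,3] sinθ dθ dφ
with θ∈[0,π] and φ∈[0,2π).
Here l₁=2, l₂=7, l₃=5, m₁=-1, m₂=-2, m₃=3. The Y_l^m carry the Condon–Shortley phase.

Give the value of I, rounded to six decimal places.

0.107507

Checks pass: Σm=0; 14 even; l₃=5∈[5,9].
(2·2+1)(2·7+1)(2·5+1) = 825
Δ: 4! 0! 10! / 15! → 1/15015
sum: t=2:+1/57600 = 1/57600
3j²(2 7 5; 0 0 0) = Δ·Π!·Σ² = 21/715  (sign -1)
sum: t=3:−1/483840 = -1/483840
3j²(2 7 5; -1 -2 3) = Δ·Π!·Σ² = 6/1001  (sign -1)
combine: 4πI² = 825·21/715·6/1001 = 270/1859
take √, sign +1: I = 0.10750713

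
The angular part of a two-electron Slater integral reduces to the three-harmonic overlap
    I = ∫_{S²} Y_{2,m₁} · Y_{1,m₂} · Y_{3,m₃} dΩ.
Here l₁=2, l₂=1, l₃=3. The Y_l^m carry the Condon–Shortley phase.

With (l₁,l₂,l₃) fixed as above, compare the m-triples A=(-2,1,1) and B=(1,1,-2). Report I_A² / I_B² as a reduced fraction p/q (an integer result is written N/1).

1/10

Shared (l₁,l₂,l₃)=(2,1,3): N and (l;000)² cancel in I_A²/I_B².
A: Δ = 0!·4!·2!/7! = 1/105; Racah Σ t=0..0: t=0:+1/48 = 1/48; ⇒ 3j(2 1 3; -2 1 1)² = 1/105, sgn +1
B: Δ = 0!·4!·2!/7! = 1/105; Racah Σ t=0..0: t=0:+1/12 = 1/12; ⇒ 3j(2 1 3; 1 1 -2)² = 2/21, sgn -1
I_A²/I_B² = (1/105)/(2/21) = 1/10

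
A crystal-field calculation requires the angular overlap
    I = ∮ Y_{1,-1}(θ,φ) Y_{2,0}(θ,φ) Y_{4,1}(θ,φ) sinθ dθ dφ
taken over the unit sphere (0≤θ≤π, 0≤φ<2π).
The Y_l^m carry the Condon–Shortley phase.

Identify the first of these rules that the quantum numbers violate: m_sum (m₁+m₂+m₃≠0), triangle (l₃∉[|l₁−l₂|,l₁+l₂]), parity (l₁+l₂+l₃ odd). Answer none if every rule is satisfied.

triangle

azimuthal sum: -1 + 0 + 1 = 0  ✓
1 ≤ 4 ≤ 3 (triangle on l)  ✗
L = 1 + 2 + 4 = 7 (odd)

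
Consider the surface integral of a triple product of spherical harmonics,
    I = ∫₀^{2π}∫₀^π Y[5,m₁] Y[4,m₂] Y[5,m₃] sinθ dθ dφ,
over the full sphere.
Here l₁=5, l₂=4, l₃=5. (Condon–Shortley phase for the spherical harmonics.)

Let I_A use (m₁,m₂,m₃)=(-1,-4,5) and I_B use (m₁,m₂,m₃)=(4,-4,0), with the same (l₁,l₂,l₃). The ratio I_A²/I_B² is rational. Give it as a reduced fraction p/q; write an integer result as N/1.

1/3

l's match ⇒ only the (l;m) 3-j factors differ between A and B.
A: triangle coeff Δ(5,4,5) = 1/3153150; Σ_t [0,0]: t=0:+1/414720 = 1/414720; (3j)²=2/429 [(5 4 5; -1 -4 5)], sign=+1
B: triangle coeff Δ(5,4,5) = 1/3153150; Σ_t [0,0]: t=0:+1/69120 = 1/69120; (3j)²=2/143 [(5 4 5; 4 -4 0)], sign=-1
I_A²/I_B² = (2/429)/(2/143) = 1/3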